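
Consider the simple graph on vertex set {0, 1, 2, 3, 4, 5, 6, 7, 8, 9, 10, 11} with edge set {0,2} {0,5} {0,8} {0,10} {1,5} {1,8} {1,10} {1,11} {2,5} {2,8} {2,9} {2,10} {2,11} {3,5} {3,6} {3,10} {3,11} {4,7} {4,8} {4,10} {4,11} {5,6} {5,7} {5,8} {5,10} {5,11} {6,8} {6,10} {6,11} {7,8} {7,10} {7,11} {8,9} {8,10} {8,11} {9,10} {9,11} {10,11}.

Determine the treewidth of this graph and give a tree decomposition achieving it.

Treewidth 4.
Bags: B1 = {2, 5, 8, 10, 11}  B2 = {0, 2, 5, 8, 10}  B3 = {5, 7, 8, 10, 11}  B4 = {2, 8, 9, 10, 11}  B5 = {5, 6, 8, 10, 11}  B6 = {1, 5, 8, 10, 11}  B7 = {3, 5, 6, 10, 11}  B8 = {4, 7, 8, 10, 11}
Tree: B1–B2, B1–B3, B1–B4, B1–B5, B3–B6, B5–B7, B3–B8

The largest bag has 5 vertices, giving width 4; this decomposition certifies tw(G) ≤ 4. Conversely, {0, 2, 5, 8, 10} is a clique of size 5, and the vertices of any clique must share a bag in every tree decomposition; so some bag has ≥ 5 vertices and tw(G) ≥ 4. Therefore the treewidth is 4.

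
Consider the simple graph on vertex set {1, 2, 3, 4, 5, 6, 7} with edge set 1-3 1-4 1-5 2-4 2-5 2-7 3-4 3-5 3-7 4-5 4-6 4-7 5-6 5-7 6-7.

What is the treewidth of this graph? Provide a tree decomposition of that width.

Every bag has size at most 4, so the width is 4 − 1 = 3 and tw(G) ≤ 3. Conversely, {1, 3, 4, 5} is a clique of size 4, and the vertices of any clique must share a bag in every tree decomposition; so some bag has ≥ 4 vertices and tw(G) ≥ 3. Hence tw(G) = 3 exactly.

Treewidth 3.
One optimal decomposition is:
Bags: B1 = {3, 4, 5, 7}  B2 = {1, 3, 4, 5}  B3 = {2, 4, 5, 7}  B4 = {4, 5, 6, 7}
Tree: B1–B2, B1–B3, B1–B4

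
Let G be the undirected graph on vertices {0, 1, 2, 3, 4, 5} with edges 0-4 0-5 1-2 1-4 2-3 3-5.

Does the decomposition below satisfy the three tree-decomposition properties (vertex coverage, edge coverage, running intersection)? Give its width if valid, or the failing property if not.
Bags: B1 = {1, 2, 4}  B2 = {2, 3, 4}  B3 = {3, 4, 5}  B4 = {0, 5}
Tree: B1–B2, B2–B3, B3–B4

No — edge (4,0) lies in no bag.

A tree decomposition must satisfy three properties: every vertex lies in some bag; for every edge, both endpoints lie together in some bag; and for every vertex, the bags containing it form a connected subtree. Here edge (4,0) lies in no bag, so the decomposition is invalid.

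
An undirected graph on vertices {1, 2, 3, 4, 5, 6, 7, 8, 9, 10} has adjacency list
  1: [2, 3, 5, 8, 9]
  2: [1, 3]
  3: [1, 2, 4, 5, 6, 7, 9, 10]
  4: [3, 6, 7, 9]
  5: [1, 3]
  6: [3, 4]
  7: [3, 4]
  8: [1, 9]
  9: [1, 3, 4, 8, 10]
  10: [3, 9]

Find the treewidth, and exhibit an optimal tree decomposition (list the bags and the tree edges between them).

Treewidth 2.
Bags: B1 = {3, 4, 7}  B2 = {3, 4, 6}  B3 = {3, 4, 9}  B4 = {3, 9, 10}  B5 = {1, 3, 9}  B6 = {1, 3, 5}  B7 = {1, 2, 3}  B8 = {1, 8, 9}
Tree: B1–B2, B1–B3, B3–B4, B4–B5, B5–B6, B6–B7, B5–B8

Every bag has size at most 3, so the width is 3 − 1 = 2 and tw(G) ≤ 2. Conversely, {1, 8, 9} is a clique of size 3, and the vertices of any clique must share a bag in every tree decomposition; so some bag has ≥ 3 vertices and tw(G) ≥ 2. Hence tw(G) = 2 exactly.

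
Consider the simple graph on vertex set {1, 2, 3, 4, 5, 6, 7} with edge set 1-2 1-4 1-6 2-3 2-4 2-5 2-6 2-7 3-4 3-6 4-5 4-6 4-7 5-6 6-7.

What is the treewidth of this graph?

A width-3 tree decomposition is:
Bags: B1 = {2, 4, 6, 7}  B2 = {1, 2, 4, 6}  B3 = {2, 4, 5, 6}  B4 = {2, 3, 4, 6}
Tree: B1–B2, B2–B3, B2–B4
Each bag holds 4 vertices, so the decomposition has width 3, which upper-bounds the treewidth. On the other hand G contains the 4-clique {1, 2, 4, 6}. A clique must lie in a single bag of any decomposition, so no decomposition can have width below 3. Therefore the treewidth is 3.

3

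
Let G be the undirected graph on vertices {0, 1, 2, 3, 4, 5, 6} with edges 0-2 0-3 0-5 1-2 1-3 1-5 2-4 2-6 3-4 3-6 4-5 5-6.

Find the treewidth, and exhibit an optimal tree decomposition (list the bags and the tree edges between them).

Treewidth 3.
Bags: B1 = {2, 3, 4, 5}  B2 = {0, 2, 3, 5}  B3 = {1, 2, 3, 5}  B4 = {2, 3, 5, 6}
Tree: B1–B2, B2–B3, B3–B4

Every bag has size at most 4, so the width is 4 − 1 = 3 and tw(G) ≤ 3. For the lower bound: the 4 vertex sets {2,4}, {0,5}, {3}, {1} are disjoint, each induces a connected subgraph, and every pair is joined by at least one edge of G. Contracting each set to a single vertex therefore yields K_{4} as a minor, and since treewidth is minor-monotone, tw(G) ≥ tw(K_{4}) = 3. Hence tw(G) = 3 exactly.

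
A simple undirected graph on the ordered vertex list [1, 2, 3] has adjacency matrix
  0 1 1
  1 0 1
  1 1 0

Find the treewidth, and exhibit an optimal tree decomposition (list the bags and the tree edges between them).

A single bag containing all 3 vertices is trivially a valid decomposition of width 2. On the other hand G contains the 3-clique {1, 2, 3}. A clique must lie in a single bag of any decomposition, so no decomposition can have width below 2. Hence tw(G) = 2 exactly.

Treewidth 2.
Bags: B1 = {1, 2, 3}
Tree: (single bag)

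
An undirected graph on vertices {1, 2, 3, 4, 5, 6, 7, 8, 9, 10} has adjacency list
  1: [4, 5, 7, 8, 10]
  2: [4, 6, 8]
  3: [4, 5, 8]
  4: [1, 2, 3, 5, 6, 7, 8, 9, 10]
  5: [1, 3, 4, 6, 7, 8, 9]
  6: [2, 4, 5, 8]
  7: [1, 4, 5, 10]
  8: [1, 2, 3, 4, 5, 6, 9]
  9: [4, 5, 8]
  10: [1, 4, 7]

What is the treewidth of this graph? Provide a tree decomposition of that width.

Treewidth 3.
Bags: B1 = {4, 5, 8, 9}  B2 = {1, 4, 5, 8}  B3 = {3, 4, 5, 8}  B4 = {1, 4, 5, 7}  B5 = {1, 4, 7, 10}  B6 = {4, 5, 6, 8}  B7 = {2, 4, 6, 8}
Tree: B1–B2, B1–B3, B2–B4, B4–B5, B2–B6, B6–B7

Each bag holds 4 vertices, so the decomposition has width 3, which upper-bounds the treewidth. Conversely, {2, 4, 6, 8} is a clique of size 4, and the vertices of any clique must share a bag in every tree decomposition; so some bag has ≥ 4 vertices and tw(G) ≥ 3. The upper and lower bounds meet at 3, so that is the treewidth.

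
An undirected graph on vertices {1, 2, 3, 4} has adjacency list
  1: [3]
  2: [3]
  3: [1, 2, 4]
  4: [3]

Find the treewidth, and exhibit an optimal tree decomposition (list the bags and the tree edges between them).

The largest bag has 2 vertices, giving width 1; this decomposition certifies tw(G) ≤ 1. Since G has at least one edge (e.g. 2–3), it is not an edgeless graph, so tw(G) ≥ 1. Hence tw(G) = 1 exactly.

Treewidth 1.
One such decomposition:
Bags: B1 = {2, 3}  B2 = {1, 3}  B3 = {3, 4}
Tree: B1–B2, B1–B3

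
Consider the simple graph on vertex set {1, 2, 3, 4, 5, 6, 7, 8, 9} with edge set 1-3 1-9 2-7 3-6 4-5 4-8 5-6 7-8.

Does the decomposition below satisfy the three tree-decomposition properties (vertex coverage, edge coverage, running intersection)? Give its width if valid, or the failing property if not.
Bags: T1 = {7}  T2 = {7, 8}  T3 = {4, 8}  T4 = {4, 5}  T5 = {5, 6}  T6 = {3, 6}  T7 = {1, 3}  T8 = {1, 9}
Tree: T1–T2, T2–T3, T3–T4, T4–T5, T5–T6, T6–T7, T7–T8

A tree decomposition must satisfy three properties: every vertex lies in some bag; for every edge, both endpoints lie together in some bag; and for every vertex, the bags containing it form a connected subtree. Here vertex 2 appears in no bag, so the decomposition is invalid.

No — vertex 2 appears in no bag.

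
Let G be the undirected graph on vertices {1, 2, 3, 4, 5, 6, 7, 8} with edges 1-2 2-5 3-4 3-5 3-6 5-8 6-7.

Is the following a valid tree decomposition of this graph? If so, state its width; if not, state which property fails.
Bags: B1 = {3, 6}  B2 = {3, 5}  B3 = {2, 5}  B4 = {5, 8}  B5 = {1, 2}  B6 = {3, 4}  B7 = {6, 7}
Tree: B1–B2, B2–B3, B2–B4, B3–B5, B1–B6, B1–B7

Yes; width 1.

Checking the three conditions: (i) the bags cover all of {1, 2, 3, 4, 5, 6, 7, 8}; (ii) for each edge, some bag contains both endpoints; (iii) the bags containing any fixed vertex form a subtree. All hold, so the decomposition is valid with width 2 − 1 = 1.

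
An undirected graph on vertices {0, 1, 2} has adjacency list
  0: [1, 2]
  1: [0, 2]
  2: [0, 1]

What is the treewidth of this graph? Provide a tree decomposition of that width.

Treewidth 2.
One optimal decomposition is:
Bags: B1 = {0, 1, 2}
Tree: (single bag)

A single bag containing all 3 vertices is trivially a valid decomposition of width 2. For the lower bound, the 3 vertices {0, 1, 2} are pairwise adjacent, and any tree decomposition puts a clique entirely inside one bag — forcing width ≥ 2. Therefore the treewidth is 2.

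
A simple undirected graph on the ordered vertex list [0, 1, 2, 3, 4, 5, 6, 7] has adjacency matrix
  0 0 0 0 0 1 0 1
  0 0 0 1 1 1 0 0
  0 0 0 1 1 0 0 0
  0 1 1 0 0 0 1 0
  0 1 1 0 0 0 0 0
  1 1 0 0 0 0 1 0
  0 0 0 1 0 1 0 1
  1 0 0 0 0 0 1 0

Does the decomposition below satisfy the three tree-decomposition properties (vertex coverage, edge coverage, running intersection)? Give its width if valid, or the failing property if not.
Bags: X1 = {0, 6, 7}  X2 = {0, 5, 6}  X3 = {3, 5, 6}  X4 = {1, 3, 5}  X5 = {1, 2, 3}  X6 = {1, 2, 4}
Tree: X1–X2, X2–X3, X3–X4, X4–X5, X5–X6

Every vertex of G appears in some bag (union = {0, 1, 2, 3, 4, 5, 6, 7}); every edge is covered by a bag; and for each vertex v the set of bags containing v is connected in the bag tree. The decomposition is therefore valid. The largest bag has 3 vertices, so the width is 2.

Yes; width 2.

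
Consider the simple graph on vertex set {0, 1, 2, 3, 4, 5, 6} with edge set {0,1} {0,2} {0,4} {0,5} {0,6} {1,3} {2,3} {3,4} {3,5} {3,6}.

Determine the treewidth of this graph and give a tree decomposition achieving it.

The largest bag has 3 vertices, giving width 2; this decomposition certifies tw(G) ≤ 2. For the lower bound, G contains the cycle 0–2–3–5–0, so G is not a forest; only forests have treewidth ≤ 1, hence tw(G) ≥ 2. Hence tw(G) = 2 exactly.

Treewidth 2.
One optimal decomposition is:
Bags: B1 = {0, 2, 3}  B2 = {0, 3, 5}  B3 = {0, 1, 3}  B4 = {0, 3, 6}  B5 = {0, 3, 4}
Tree: B1–B2, B2–B3, B3–B4, B4–B5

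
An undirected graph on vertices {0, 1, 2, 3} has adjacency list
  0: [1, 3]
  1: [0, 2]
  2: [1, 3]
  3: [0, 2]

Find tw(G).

2

A width-2 tree decomposition is:
Bags: B1 = {0, 1, 2}  B2 = {0, 2, 3}
Tree: B1–B2
Each bag holds 3 vertices, so the decomposition has width 2, which upper-bounds the treewidth. For the lower bound, G contains the cycle 2–1–0–3–2, so G is not a forest; only forests have treewidth ≤ 1, hence tw(G) ≥ 2. Combining the bounds, tw(G) = 2.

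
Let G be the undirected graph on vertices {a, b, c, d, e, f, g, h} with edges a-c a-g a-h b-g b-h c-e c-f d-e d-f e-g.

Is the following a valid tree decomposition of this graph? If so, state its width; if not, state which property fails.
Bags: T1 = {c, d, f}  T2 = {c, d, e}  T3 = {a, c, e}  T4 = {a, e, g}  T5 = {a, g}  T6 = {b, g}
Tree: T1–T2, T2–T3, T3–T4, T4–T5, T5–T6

No — vertex h appears in no bag.

A tree decomposition must satisfy three properties: every vertex lies in some bag; for every edge, both endpoints lie together in some bag; and for every vertex, the bags containing it form a connected subtree. Here vertex h appears in no bag, so the decomposition is invalid.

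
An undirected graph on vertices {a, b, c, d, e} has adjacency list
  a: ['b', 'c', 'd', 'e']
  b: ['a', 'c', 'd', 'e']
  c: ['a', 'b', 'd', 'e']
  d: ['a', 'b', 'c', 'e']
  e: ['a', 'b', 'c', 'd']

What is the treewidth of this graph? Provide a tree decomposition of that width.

Treewidth 4.
One optimal decomposition is:
Bags: B1 = {a, b, c, d, e}
Tree: (single bag)

A single bag containing all 5 vertices is trivially a valid decomposition of width 4. On the other hand G contains the 5-clique {a, b, c, d, e}. A clique must lie in a single bag of any decomposition, so no decomposition can have width below 4. Therefore the treewidth is 4.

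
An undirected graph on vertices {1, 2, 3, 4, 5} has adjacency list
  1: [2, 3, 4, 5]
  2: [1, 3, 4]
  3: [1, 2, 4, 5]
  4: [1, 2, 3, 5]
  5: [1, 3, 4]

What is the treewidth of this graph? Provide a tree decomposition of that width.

Treewidth 3.
One such decomposition:
Bags: B1 = {1, 2, 3, 4}  B2 = {1, 3, 4, 5}
Tree: B1–B2

Every bag has size at most 4, so the width is 4 − 1 = 3 and tw(G) ≤ 3. On the other hand G contains the 4-clique {1, 2, 3, 4}. A clique must lie in a single bag of any decomposition, so no decomposition can have width below 3. Therefore the treewidth is 3.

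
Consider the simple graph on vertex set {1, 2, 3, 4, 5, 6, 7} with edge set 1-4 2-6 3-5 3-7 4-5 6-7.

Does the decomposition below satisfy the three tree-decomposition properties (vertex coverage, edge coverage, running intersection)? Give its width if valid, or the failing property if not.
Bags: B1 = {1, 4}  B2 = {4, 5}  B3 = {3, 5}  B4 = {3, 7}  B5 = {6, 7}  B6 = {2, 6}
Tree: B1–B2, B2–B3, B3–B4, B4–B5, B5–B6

Yes; width 1.

Every vertex of G appears in some bag (union = {1, 2, 3, 4, 5, 6, 7}); every edge is covered by a bag; and for each vertex v the set of bags containing v is connected in the bag tree. The decomposition is therefore valid. The largest bag has 2 vertices, so the width is 1.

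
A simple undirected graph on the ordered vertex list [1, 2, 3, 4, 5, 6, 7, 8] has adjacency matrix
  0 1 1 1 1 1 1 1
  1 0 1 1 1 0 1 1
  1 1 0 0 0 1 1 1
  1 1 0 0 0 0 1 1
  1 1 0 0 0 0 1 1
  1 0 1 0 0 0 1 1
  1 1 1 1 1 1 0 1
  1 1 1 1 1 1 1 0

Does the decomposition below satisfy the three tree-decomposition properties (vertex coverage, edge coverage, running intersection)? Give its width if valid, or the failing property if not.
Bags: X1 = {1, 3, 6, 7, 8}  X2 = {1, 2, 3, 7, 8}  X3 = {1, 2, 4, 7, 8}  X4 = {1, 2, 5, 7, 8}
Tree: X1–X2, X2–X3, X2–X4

Checking the three conditions: (i) the bags cover all of {1, 2, 3, 4, 5, 6, 7, 8}; (ii) for each edge, some bag contains both endpoints; (iii) the bags containing any fixed vertex form a subtree. All hold, so the decomposition is valid with width 5 − 1 = 4.

Yes; width 4.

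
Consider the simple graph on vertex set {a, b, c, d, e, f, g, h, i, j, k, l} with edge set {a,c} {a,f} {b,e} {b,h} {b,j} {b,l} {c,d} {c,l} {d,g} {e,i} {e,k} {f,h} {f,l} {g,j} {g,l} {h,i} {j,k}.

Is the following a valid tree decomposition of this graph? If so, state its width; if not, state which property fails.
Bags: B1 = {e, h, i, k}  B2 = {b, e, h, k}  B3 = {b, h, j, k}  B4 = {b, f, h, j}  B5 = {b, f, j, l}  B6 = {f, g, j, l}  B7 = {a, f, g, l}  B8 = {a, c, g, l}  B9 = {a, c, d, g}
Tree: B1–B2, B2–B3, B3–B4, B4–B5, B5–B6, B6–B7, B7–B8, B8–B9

Yes; width 3.

Vertex coverage: the bags together contain {a, b, c, d, e, f, g, h, i, j, k, l}, the full vertex set. Edge coverage: each edge of G has both endpoints in at least one bag. Running intersection: for every vertex, the bags containing it form a connected subtree. All three properties hold, so this is a valid tree decomposition of width max|bag| − 1 = 3, and hence tw(G) ≤ 3.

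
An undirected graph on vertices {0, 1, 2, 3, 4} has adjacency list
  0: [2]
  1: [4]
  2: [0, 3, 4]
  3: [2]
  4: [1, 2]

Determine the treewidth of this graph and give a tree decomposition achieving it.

Every bag has size at most 2, so the width is 2 − 1 = 1 and tw(G) ≤ 1. Since G has at least one edge (e.g. 2–0), it is not an edgeless graph, so tw(G) ≥ 1. Hence tw(G) = 1 exactly.

Treewidth 1.
Bags: B1 = {0, 2}  B2 = {2, 4}  B3 = {2, 3}  B4 = {1, 4}
Tree: B1–B2, B2–B3, B2–B4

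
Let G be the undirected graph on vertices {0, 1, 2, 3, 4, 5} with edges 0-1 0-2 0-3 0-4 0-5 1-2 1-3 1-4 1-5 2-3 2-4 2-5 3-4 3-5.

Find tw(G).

4

A width-4 tree decomposition is:
Bags: B1 = {0, 1, 2, 3, 5}  B2 = {0, 1, 2, 3, 4}
Tree: B1–B2
The largest bag has 5 vertices, giving width 4; this decomposition certifies tw(G) ≤ 4. For the lower bound, the 5 vertices {0, 1, 2, 3, 4} are pairwise adjacent, and any tree decomposition puts a clique entirely inside one bag — forcing width ≥ 4. Hence tw(G) = 4 exactly.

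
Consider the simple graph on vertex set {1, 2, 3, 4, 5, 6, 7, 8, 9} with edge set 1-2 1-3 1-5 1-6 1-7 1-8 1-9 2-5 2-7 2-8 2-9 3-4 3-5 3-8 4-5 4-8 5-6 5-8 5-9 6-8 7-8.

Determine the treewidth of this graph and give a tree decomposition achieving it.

Every bag has size at most 4, so the width is 4 − 1 = 3 and tw(G) ≤ 3. For the lower bound, the 4 vertices {1, 2, 5, 8} are pairwise adjacent, and any tree decomposition puts a clique entirely inside one bag — forcing width ≥ 3. Therefore the treewidth is 3.

Treewidth 3.
One such decomposition:
Bags: B1 = {1, 2, 5, 8}  B2 = {1, 3, 5, 8}  B3 = {1, 5, 6, 8}  B4 = {1, 2, 7, 8}  B5 = {1, 2, 5, 9}  B6 = {3, 4, 5, 8}
Tree: B1–B2, B2–B3, B1–B4, B1–B5, B2–B6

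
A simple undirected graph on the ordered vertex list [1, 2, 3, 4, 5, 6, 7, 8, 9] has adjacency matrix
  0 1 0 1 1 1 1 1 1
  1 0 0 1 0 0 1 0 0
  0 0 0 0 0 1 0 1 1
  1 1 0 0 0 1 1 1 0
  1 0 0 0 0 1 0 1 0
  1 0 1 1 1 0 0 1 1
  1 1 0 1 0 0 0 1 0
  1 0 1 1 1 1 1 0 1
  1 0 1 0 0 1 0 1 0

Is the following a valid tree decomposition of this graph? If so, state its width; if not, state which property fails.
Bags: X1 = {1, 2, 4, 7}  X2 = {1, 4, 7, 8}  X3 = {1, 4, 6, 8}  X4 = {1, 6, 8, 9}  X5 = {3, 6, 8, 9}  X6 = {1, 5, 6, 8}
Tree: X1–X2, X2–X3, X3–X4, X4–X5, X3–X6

Yes; width 3.

Vertex coverage: the bags together contain {1, 2, 3, 4, 5, 6, 7, 8, 9}, the full vertex set. Edge coverage: each edge of G has both endpoints in at least one bag. Running intersection: for every vertex, the bags containing it form a connected subtree. All three properties hold, so this is a valid tree decomposition of width max|bag| − 1 = 3, and hence tw(G) ≤ 3.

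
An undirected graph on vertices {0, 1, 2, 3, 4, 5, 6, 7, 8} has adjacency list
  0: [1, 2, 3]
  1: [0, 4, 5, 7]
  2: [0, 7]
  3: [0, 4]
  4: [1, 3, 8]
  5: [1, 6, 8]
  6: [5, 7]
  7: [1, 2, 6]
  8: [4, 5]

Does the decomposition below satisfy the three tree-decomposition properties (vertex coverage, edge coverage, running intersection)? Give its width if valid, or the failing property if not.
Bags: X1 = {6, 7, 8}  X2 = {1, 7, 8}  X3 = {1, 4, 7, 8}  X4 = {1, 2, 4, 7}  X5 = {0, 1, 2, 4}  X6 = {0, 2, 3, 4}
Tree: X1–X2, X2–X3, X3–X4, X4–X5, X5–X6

No — vertex 5 appears in no bag.

A tree decomposition must satisfy three properties: every vertex lies in some bag; for every edge, both endpoints lie together in some bag; and for every vertex, the bags containing it form a connected subtree. Here vertex 5 appears in no bag, so the decomposition is invalid.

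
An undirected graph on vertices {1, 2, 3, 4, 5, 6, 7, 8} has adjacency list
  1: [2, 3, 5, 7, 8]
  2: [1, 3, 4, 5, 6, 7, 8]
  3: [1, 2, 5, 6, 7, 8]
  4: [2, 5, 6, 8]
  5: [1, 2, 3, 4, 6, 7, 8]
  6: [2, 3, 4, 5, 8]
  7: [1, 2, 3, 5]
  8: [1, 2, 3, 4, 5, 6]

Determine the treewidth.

A width-4 tree decomposition is:
Bags: B1 = {2, 4, 5, 6, 8}  B2 = {2, 3, 5, 6, 8}  B3 = {1, 2, 3, 5, 8}  B4 = {1, 2, 3, 5, 7}
Tree: B1–B2, B2–B3, B3–B4
The largest bag has 5 vertices, giving width 4; this decomposition certifies tw(G) ≤ 4. On the other hand G contains the 5-clique {1, 2, 3, 5, 8}. A clique must lie in a single bag of any decomposition, so no decomposition can have width below 4. Hence tw(G) = 4 exactly.

4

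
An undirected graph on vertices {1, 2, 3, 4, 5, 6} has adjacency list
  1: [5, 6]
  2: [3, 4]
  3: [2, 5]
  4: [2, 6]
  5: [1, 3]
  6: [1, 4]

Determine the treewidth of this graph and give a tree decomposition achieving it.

The largest bag has 3 vertices, giving width 2; this decomposition certifies tw(G) ≤ 2. The edges 3–5–1–6–4–2–3 form a cycle, so G is not a tree and its treewidth is at least 2. Therefore the treewidth is 2.

Treewidth 2.
One such decomposition:
Bags: B1 = {1, 3, 5}  B2 = {1, 3, 6}  B3 = {3, 4, 6}  B4 = {2, 3, 4}
Tree: B1–B2, B2–B3, B3–B4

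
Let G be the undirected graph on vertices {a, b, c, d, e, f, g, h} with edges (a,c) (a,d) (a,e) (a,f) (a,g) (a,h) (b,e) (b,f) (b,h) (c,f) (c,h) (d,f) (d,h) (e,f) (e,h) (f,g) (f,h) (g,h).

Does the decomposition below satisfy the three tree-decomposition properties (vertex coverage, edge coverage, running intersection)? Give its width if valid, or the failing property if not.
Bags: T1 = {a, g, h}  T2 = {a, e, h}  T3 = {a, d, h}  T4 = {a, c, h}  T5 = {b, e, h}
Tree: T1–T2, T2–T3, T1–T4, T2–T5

No — vertex f appears in no bag.

A tree decomposition must satisfy three properties: every vertex lies in some bag; for every edge, both endpoints lie together in some bag; and for every vertex, the bags containing it form a connected subtree. Here vertex f appears in no bag, so the decomposition is invalid.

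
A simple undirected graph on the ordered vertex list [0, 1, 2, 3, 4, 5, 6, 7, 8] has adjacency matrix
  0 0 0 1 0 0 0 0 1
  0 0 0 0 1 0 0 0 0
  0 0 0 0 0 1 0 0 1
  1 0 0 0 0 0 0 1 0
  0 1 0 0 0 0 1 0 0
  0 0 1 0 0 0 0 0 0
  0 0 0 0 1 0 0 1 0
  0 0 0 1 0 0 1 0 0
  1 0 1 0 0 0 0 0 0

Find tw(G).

A width-1 tree decomposition is:
Bags: B1 = {1, 4}  B2 = {4, 6}  B3 = {6, 7}  B4 = {3, 7}  B5 = {0, 3}  B6 = {0, 8}  B7 = {2, 8}  B8 = {2, 5}
Tree: B1–B2, B2–B3, B3–B4, B4–B5, B5–B6, B6–B7, B7–B8
The largest bag has 2 vertices, giving width 1; this decomposition certifies tw(G) ≤ 1. G has an edge, so its treewidth is at least 1. Combining the bounds, tw(G) = 1.

1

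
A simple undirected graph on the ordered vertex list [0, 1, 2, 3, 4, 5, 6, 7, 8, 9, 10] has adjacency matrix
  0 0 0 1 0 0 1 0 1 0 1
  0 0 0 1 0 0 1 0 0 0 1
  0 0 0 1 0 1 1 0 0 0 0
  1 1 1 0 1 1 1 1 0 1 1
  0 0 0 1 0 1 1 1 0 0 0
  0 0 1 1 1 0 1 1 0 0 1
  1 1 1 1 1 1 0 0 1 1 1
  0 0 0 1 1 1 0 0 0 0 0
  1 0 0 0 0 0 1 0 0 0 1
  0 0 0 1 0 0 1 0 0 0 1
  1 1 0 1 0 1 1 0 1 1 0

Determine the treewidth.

3

A width-3 tree decomposition is:
Bags: B1 = {0, 3, 6, 10}  B2 = {3, 5, 6, 10}  B3 = {3, 4, 5, 6}  B4 = {3, 4, 5, 7}  B5 = {1, 3, 6, 10}  B6 = {3, 6, 9, 10}  B7 = {2, 3, 5, 6}  B8 = {0, 6, 8, 10}
Tree: B1–B2, B2–B3, B3–B4, B1–B5, B5–B6, B2–B7, B1–B8
Every bag has size at most 4, so the width is 4 − 1 = 3 and tw(G) ≤ 3. Conversely, {0, 6, 8, 10} is a clique of size 4, and the vertices of any clique must share a bag in every tree decomposition; so some bag has ≥ 4 vertices and tw(G) ≥ 3. The upper and lower bounds meet at 3, so that is the treewidth.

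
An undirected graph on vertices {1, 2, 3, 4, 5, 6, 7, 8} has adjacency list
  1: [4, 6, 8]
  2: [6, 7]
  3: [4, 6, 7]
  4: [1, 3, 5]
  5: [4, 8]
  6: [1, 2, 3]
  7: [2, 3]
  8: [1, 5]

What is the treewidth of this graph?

A width-2 tree decomposition is:
Bags: B1 = {4, 5, 8}  B2 = {1, 4, 8}  B3 = {1, 3, 4}  B4 = {1, 3, 6}  B5 = {3, 6, 7}  B6 = {2, 6, 7}
Tree: B1–B2, B2–B3, B3–B4, B4–B5, B5–B6
Each bag holds 3 vertices, so the decomposition has width 2, which upper-bounds the treewidth. For the lower bound, G contains the cycle 5–8–1–4–5, so G is not a forest; only forests have treewidth ≤ 1, hence tw(G) ≥ 2. Therefore the treewidth is 2.

2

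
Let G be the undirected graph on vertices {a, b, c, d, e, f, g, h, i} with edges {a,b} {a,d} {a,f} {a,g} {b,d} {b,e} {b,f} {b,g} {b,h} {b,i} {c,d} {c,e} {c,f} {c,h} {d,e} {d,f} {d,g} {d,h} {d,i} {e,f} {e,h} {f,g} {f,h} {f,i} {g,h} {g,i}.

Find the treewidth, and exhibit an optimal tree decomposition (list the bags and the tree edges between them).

Treewidth 4.
One such decomposition:
Bags: B1 = {b, d, e, f, h}  B2 = {b, d, f, g, h}  B3 = {a, b, d, f, g}  B4 = {b, d, f, g, i}  B5 = {c, d, e, f, h}
Tree: B1–B2, B2–B3, B2–B4, B1–B5

Each bag holds 5 vertices, so the decomposition has width 4, which upper-bounds the treewidth. For the lower bound, the 5 vertices {c, d, e, f, h} are pairwise adjacent, and any tree decomposition puts a clique entirely inside one bag — forcing width ≥ 4. Therefore the treewidth is 4.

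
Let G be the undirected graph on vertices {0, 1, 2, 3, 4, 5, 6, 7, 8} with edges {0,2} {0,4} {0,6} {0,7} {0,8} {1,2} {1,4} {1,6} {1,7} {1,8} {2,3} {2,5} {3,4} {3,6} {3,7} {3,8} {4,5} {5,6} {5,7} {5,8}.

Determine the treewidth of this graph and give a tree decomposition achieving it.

The largest bag has 5 vertices, giving width 4; this decomposition certifies tw(G) ≤ 4. For the lower bound: the 5 vertex sets {1,8}, {2,5}, {0,4}, {3}, {7} are disjoint, each induces a connected subgraph, and every pair is joined by at least one edge of G. Contracting each set to a single vertex therefore yields K_{5} as a minor, and since treewidth is minor-monotone, tw(G) ≥ tw(K_{5}) = 4. Hence tw(G) = 4 exactly.

Treewidth 4.
One optimal decomposition is:
Bags: B1 = {0, 1, 3, 5, 8}  B2 = {0, 1, 2, 3, 5}  B3 = {0, 1, 3, 4, 5}  B4 = {0, 1, 3, 5, 7}  B5 = {0, 1, 3, 5, 6}
Tree: B1–B2, B2–B3, B3–B4, B4–B5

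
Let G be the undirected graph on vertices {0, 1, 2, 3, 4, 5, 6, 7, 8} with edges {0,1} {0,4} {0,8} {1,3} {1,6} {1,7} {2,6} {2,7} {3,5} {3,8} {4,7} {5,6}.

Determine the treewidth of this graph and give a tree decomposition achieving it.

Treewidth 3.
One such decomposition:
Bags: B1 = {2, 3, 5, 6}  B2 = {1, 2, 3, 6}  B3 = {1, 2, 3, 7}  B4 = {1, 3, 7, 8}  B5 = {0, 1, 7, 8}  B6 = {0, 4, 7, 8}
Tree: B1–B2, B2–B3, B3–B4, B4–B5, B5–B6

Every bag has size at most 4, so the width is 4 − 1 = 3 and tw(G) ≤ 3. For the lower bound: the 4 vertex sets {2,5,6}, {3}, {1}, {0,4,7,8} are disjoint, each induces a connected subgraph, and every pair is joined by at least one edge of G. Contracting each set to a single vertex therefore yields K_{4} as a minor, and since treewidth is minor-monotone, tw(G) ≥ tw(K_{4}) = 3. Hence tw(G) = 3 exactly.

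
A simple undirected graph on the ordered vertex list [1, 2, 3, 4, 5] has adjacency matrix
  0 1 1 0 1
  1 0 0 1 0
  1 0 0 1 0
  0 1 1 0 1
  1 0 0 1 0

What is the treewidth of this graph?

2

A width-2 tree decomposition is:
Bags: B1 = {1, 3, 4}  B2 = {1, 2, 4}  B3 = {1, 4, 5}
Tree: B1–B2, B2–B3
Every bag has size at most 3, so the width is 3 − 1 = 2 and tw(G) ≤ 2. The edges 3–4–2–1–3 form a cycle, so G is not a tree and its treewidth is at least 2. Hence tw(G) = 2 exactly.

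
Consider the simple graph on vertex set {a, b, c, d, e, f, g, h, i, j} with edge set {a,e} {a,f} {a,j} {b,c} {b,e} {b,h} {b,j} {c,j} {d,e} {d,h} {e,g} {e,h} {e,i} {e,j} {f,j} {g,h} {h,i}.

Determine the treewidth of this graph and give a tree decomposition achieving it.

Treewidth 2.
One such decomposition:
Bags: B1 = {a, e, j}  B2 = {b, e, j}  B3 = {b, e, h}  B4 = {a, f, j}  B5 = {d, e, h}  B6 = {e, g, h}  B7 = {b, c, j}  B8 = {e, h, i}
Tree: B1–B2, B2–B3, B1–B4, B3–B5, B3–B6, B2–B7, B3–B8

Every bag has size at most 3, so the width is 3 − 1 = 2 and tw(G) ≤ 2. On the other hand G contains the 3-clique {a, e, j}. A clique must lie in a single bag of any decomposition, so no decomposition can have width below 2. Combining the bounds, tw(G) = 2.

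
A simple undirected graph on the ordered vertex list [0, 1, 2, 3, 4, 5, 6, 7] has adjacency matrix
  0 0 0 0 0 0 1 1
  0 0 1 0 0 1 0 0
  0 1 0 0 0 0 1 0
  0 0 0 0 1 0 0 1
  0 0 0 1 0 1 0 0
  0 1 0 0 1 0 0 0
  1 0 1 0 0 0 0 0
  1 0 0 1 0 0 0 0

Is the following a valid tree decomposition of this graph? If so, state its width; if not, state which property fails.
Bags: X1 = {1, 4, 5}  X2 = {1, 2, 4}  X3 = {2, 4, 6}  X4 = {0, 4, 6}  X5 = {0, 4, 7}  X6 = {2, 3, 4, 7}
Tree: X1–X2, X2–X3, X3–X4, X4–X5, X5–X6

A tree decomposition must satisfy three properties: every vertex lies in some bag; for every edge, both endpoints lie together in some bag; and for every vertex, the bags containing it form a connected subtree. Here bags containing vertex 2 are not connected in the tree, so the decomposition is invalid.

No — bags containing vertex 2 are not connected in the tree.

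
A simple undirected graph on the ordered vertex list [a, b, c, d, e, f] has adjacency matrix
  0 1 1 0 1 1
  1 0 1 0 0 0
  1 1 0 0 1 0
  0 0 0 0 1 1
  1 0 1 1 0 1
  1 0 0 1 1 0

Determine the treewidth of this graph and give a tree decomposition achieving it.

Treewidth 2.
One optimal decomposition is:
Bags: B1 = {a, e, f}  B2 = {a, c, e}  B3 = {d, e, f}  B4 = {a, b, c}
Tree: B1–B2, B1–B3, B2–B4

Every bag has size at most 3, so the width is 3 − 1 = 2 and tw(G) ≤ 2. Conversely, {d, e, f} is a clique of size 3, and the vertices of any clique must share a bag in every tree decomposition; so some bag has ≥ 3 vertices and tw(G) ≥ 2. The upper and lower bounds meet at 2, so that is the treewidth.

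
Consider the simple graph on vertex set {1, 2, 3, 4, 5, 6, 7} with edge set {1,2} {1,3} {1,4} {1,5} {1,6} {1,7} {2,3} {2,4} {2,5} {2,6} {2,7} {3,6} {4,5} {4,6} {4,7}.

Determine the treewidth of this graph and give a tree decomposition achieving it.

Every bag has size at most 4, so the width is 4 − 1 = 3 and tw(G) ≤ 3. On the other hand G contains the 4-clique {1, 2, 3, 6}. A clique must lie in a single bag of any decomposition, so no decomposition can have width below 3. Hence tw(G) = 3 exactly.

Treewidth 3.
One such decomposition:
Bags: B1 = {1, 2, 3, 6}  B2 = {1, 2, 4, 6}  B3 = {1, 2, 4, 5}  B4 = {1, 2, 4, 7}
Tree: B1–B2, B2–B3, B3–B4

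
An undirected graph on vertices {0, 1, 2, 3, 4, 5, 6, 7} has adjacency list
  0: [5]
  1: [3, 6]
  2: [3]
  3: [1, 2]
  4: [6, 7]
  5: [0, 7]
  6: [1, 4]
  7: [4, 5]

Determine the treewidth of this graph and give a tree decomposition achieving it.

Treewidth 1.
One such decomposition:
Bags: B1 = {0, 5}  B2 = {5, 7}  B3 = {4, 7}  B4 = {4, 6}  B5 = {1, 6}  B6 = {1, 3}  B7 = {2, 3}
Tree: B1–B2, B2–B3, B3–B4, B4–B5, B5–B6, B6–B7

Every bag has size at most 2, so the width is 2 − 1 = 1 and tw(G) ≤ 1. Any graph with an edge has treewidth ≥ 1, and G has the edge 0–5. Hence tw(G) = 1 exactly.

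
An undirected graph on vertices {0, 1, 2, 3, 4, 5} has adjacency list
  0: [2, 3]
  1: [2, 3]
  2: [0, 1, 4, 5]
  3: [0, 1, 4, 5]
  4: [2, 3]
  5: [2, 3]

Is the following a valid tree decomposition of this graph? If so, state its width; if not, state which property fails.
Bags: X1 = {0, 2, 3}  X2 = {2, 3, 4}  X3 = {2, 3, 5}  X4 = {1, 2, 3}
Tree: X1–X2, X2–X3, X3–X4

Checking the three conditions: (i) the bags cover all of {0, 1, 2, 3, 4, 5}; (ii) for each edge, some bag contains both endpoints; (iii) the bags containing any fixed vertex form a subtree. All hold, so the decomposition is valid with width 3 − 1 = 2.

Yes; width 2.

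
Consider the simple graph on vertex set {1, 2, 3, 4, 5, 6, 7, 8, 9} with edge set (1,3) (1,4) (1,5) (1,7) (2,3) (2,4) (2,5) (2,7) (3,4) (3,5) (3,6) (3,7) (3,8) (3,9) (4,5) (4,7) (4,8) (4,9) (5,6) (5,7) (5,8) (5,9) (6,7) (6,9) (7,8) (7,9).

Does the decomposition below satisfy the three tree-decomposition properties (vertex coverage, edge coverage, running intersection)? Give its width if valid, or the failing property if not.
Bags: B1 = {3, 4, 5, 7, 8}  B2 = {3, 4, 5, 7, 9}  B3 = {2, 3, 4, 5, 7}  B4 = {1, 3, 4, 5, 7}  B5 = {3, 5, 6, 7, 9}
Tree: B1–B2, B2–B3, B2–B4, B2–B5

Checking the three conditions: (i) the bags cover all of {1, 2, 3, 4, 5, 6, 7, 8, 9}; (ii) for each edge, some bag contains both endpoints; (iii) the bags containing any fixed vertex form a subtree. All hold, so the decomposition is valid with width 5 − 1 = 4.

Yes; width 4.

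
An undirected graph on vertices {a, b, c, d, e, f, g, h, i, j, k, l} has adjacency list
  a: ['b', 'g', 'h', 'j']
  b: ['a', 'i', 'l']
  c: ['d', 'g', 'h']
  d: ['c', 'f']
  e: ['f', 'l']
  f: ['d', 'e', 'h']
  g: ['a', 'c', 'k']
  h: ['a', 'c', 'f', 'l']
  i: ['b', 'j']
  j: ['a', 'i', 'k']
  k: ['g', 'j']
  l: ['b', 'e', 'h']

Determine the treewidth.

A width-3 tree decomposition is:
Bags: B1 = {g, i, j, k}  B2 = {a, g, i, j}  B3 = {a, b, g, i}  B4 = {a, b, c, g}  B5 = {a, b, c, h}  B6 = {b, c, h, l}  B7 = {c, d, h, l}  B8 = {d, f, h, l}  B9 = {d, e, f, l}
Tree: B1–B2, B2–B3, B3–B4, B4–B5, B5–B6, B6–B7, B7–B8, B8–B9
Every bag has size at most 4, so the width is 4 − 1 = 3 and tw(G) ≤ 3. For the lower bound: the 4 vertex sets {i,j,k}, {g}, {a}, {b,c,h,l} are disjoint, each induces a connected subgraph, and every pair is joined by at least one edge of G. Contracting each set to a single vertex therefore yields K_{4} as a minor, and since treewidth is minor-monotone, tw(G) ≥ tw(K_{4}) = 3. Combining the bounds, tw(G) = 3.

3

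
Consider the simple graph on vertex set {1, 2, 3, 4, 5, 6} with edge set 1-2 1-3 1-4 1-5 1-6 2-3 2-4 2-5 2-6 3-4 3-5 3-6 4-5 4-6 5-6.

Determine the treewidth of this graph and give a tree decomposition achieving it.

A single bag containing all 6 vertices is trivially a valid decomposition of width 5. Conversely, {1, 2, 3, 4, 5, 6} is a clique of size 6, and the vertices of any clique must share a bag in every tree decomposition; so some bag has ≥ 6 vertices and tw(G) ≥ 5. Therefore the treewidth is 5.

Treewidth 5.
One such decomposition:
Bags: B1 = {1, 2, 3, 4, 5, 6}
Tree: (single bag)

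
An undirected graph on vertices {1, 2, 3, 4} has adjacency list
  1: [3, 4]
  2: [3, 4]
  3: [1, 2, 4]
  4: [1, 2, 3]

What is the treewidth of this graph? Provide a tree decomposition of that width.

Every bag has size at most 3, so the width is 3 − 1 = 2 and tw(G) ≤ 2. For the lower bound, the 3 vertices {1, 3, 4} are pairwise adjacent, and any tree decomposition puts a clique entirely inside one bag — forcing width ≥ 2. Hence tw(G) = 2 exactly.

Treewidth 2.
One such decomposition:
Bags: B1 = {2, 3, 4}  B2 = {1, 3, 4}
Tree: B1–B2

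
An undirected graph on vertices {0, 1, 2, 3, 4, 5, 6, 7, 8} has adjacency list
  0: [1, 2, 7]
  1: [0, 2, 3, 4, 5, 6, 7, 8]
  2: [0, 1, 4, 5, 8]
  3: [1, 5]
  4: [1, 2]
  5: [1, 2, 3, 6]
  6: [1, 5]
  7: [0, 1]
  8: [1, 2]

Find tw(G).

A width-2 tree decomposition is:
Bags: B1 = {1, 2, 8}  B2 = {0, 1, 2}  B3 = {1, 2, 5}  B4 = {1, 2, 4}  B5 = {0, 1, 7}  B6 = {1, 5, 6}  B7 = {1, 3, 5}
Tree: B1–B2, B2–B3, B2–B4, B2–B5, B3–B6, B6–B7
Each bag holds 3 vertices, so the decomposition has width 2, which upper-bounds the treewidth. Conversely, {0, 1, 2} is a clique of size 3, and the vertices of any clique must share a bag in every tree decomposition; so some bag has ≥ 3 vertices and tw(G) ≥ 2. Hence tw(G) = 2 exactly.

2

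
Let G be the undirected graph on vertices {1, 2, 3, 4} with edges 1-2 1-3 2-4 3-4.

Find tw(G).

A width-2 tree decomposition is:
Bags: B1 = {2, 3, 4}  B2 = {1, 2, 3}
Tree: B1–B2
The largest bag has 3 vertices, giving width 2; this decomposition certifies tw(G) ≤ 2. Since 3–4–2–1–3 is a cycle in G, G is not acyclic. Forests are exactly the graphs of treewidth ≤ 1, so tw(G) ≥ 2. Therefore the treewidth is 2.

2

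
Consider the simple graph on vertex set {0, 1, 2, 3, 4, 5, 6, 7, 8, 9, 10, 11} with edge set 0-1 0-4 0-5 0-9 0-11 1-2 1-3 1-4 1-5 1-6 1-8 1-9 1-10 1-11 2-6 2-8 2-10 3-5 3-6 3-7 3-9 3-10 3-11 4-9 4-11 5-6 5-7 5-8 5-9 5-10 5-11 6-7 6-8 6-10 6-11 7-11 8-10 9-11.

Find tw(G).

A width-4 tree decomposition is:
Bags: B1 = {1, 3, 5, 6, 11}  B2 = {1, 3, 5, 6, 10}  B3 = {1, 3, 5, 9, 11}  B4 = {0, 1, 5, 9, 11}  B5 = {1, 5, 6, 8, 10}  B6 = {3, 5, 6, 7, 11}  B7 = {1, 2, 6, 8, 10}  B8 = {0, 1, 4, 9, 11}
Tree: B1–B2, B1–B3, B3–B4, B2–B5, B1–B6, B5–B7, B4–B8
The largest bag has 5 vertices, giving width 4; this decomposition certifies tw(G) ≤ 4. Conversely, {1, 2, 6, 8, 10} is a clique of size 5, and the vertices of any clique must share a bag in every tree decomposition; so some bag has ≥ 5 vertices and tw(G) ≥ 4. Hence tw(G) = 4 exactly.

4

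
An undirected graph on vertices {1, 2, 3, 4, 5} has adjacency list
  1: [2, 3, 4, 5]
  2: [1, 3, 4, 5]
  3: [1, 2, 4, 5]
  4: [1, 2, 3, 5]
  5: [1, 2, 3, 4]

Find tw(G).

4

A width-4 tree decomposition is:
Bags: B1 = {1, 2, 3, 4, 5}
Tree: (single bag)
With just one bag of size 5, the width is 5 − 1 = 4, so tw(G) ≤ 4. For the lower bound, the 5 vertices {1, 2, 3, 4, 5} are pairwise adjacent, and any tree decomposition puts a clique entirely inside one bag — forcing width ≥ 4. Therefore the treewidth is 4.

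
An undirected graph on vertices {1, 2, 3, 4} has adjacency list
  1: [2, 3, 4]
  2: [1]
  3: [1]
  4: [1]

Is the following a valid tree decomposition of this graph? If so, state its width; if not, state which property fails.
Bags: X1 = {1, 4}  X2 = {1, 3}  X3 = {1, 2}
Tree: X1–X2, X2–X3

Vertex coverage: the bags together contain {1, 2, 3, 4}, the full vertex set. Edge coverage: each edge of G has both endpoints in at least one bag. Running intersection: for every vertex, the bags containing it form a connected subtree. All three properties hold, so this is a valid tree decomposition of width max|bag| − 1 = 1, and hence tw(G) ≤ 1.

Yes; width 1.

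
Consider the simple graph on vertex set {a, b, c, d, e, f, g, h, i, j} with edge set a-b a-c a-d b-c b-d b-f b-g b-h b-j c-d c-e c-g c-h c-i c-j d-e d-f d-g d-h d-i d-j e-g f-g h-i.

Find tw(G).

A width-3 tree decomposition is:
Bags: B1 = {b, c, d, g}  B2 = {b, c, d, h}  B3 = {c, d, h, i}  B4 = {b, d, f, g}  B5 = {c, d, e, g}  B6 = {b, c, d, j}  B7 = {a, b, c, d}
Tree: B1–B2, B2–B3, B1–B4, B1–B5, B2–B6, B2–B7
Every bag has size at most 4, so the width is 4 − 1 = 3 and tw(G) ≤ 3. Conversely, {c, d, e, g} is a clique of size 4, and the vertices of any clique must share a bag in every tree decomposition; so some bag has ≥ 4 vertices and tw(G) ≥ 3. The upper and lower bounds meet at 3, so that is the treewidth.

3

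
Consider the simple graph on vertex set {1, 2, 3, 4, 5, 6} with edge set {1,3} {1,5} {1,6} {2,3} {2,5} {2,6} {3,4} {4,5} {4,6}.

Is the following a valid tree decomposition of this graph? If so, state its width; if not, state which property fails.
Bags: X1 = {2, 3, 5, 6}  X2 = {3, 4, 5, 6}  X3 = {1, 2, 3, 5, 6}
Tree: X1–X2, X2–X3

No — bags containing vertex 2 are not connected in the tree.

A tree decomposition must satisfy three properties: every vertex lies in some bag; for every edge, both endpoints lie together in some bag; and for every vertex, the bags containing it form a connected subtree. Here bags containing vertex 2 are not connected in the tree, so the decomposition is invalid.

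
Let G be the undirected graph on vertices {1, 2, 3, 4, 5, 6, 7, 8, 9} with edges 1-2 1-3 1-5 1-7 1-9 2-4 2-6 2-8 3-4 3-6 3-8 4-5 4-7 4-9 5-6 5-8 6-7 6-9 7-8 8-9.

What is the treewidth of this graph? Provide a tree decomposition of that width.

The largest bag has 5 vertices, giving width 4; this decomposition certifies tw(G) ≤ 4. For the lower bound: the 5 vertex sets {5,8}, {6,7}, {3,4}, {1}, {9} are disjoint, each induces a connected subgraph, and every pair is joined by at least one edge of G. Contracting each set to a single vertex therefore yields K_{5} as a minor, and since treewidth is minor-monotone, tw(G) ≥ tw(K_{5}) = 4. Hence tw(G) = 4 exactly.

Treewidth 4.
Bags: B1 = {1, 4, 5, 6, 8}  B2 = {1, 4, 6, 7, 8}  B3 = {1, 3, 4, 6, 8}  B4 = {1, 4, 6, 8, 9}  B5 = {1, 2, 4, 6, 8}
Tree: B1–B2, B2–B3, B3–B4, B4–B5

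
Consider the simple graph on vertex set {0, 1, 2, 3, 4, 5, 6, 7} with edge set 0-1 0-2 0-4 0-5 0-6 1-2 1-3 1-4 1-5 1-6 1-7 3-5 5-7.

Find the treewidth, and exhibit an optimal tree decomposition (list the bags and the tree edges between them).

Every bag has size at most 3, so the width is 3 − 1 = 2 and tw(G) ≤ 2. Conversely, {0, 1, 2} is a clique of size 3, and the vertices of any clique must share a bag in every tree decomposition; so some bag has ≥ 3 vertices and tw(G) ≥ 2. Hence tw(G) = 2 exactly.

Treewidth 2.
One optimal decomposition is:
Bags: B1 = {0, 1, 6}  B2 = {0, 1, 5}  B3 = {1, 5, 7}  B4 = {0, 1, 2}  B5 = {1, 3, 5}  B6 = {0, 1, 4}
Tree: B1–B2, B2–B3, B1–B4, B3–B5, B1–B6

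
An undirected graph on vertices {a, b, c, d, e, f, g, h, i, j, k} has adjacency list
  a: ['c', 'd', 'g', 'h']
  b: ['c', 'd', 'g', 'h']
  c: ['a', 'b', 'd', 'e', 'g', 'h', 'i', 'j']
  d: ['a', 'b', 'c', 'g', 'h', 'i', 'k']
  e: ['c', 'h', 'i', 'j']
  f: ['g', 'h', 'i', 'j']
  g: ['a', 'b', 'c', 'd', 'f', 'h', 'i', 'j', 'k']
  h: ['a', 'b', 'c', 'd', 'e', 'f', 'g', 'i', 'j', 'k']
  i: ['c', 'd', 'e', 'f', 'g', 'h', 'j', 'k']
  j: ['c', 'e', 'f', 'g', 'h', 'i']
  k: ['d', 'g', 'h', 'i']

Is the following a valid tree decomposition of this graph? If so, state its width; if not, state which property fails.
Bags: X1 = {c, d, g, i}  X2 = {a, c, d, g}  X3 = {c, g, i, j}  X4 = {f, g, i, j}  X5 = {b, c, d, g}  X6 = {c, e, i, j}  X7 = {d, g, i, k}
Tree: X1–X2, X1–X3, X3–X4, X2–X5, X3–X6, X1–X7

No — vertex h appears in no bag.

A tree decomposition must satisfy three properties: every vertex lies in some bag; for every edge, both endpoints lie together in some bag; and for every vertex, the bags containing it form a connected subtree. Here vertex h appears in no bag, so the decomposition is invalid.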